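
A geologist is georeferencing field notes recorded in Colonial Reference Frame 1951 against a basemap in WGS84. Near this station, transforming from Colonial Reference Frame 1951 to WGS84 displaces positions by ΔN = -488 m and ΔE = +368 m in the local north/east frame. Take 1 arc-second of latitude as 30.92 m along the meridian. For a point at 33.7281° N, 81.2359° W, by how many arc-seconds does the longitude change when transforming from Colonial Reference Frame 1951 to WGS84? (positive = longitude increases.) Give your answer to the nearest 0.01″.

At latitude 33.7281°, cos φ = 0.831682.
1″ of longitude at this latitude = 30.92 × cos φ = 25.7156 m, so Δλ = 368.0 / 25.7156 = 14.310″.

Δλ = 14.31″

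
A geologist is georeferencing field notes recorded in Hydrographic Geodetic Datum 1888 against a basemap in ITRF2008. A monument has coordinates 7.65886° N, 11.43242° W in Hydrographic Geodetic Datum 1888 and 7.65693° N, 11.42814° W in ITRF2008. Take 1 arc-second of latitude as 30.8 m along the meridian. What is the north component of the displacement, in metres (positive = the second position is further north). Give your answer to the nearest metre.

Δφ = 7.65693° − 7.65886° = -0.00193°; Δλ = -11.42814° − -11.43242° = +0.00428°.
1° of latitude = 3600 × 30.80 = 110880 m.
ΔN = Δφ × 110880 = -214.0 m; ΔE = Δλ × 110880 × cos(7.65886°) = +0.00428 × 110880 × 0.991079 = 470.3 m.

ΔN = -214 m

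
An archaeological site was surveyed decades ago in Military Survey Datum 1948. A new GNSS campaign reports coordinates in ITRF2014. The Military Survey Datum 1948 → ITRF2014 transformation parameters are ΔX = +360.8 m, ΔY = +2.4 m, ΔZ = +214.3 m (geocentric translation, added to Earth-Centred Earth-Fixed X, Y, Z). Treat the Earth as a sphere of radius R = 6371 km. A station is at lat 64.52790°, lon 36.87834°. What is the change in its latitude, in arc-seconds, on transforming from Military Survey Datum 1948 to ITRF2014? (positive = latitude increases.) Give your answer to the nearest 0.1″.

sin φ = 0.902795, cos φ = 0.430072, sin λ = 0.600118, cos λ = 0.799912.
North component: ΔN = −sin φ cos λ·ΔX − sin φ sin λ·ΔY + cos φ·ΔZ = −(0.902795)(0.799912)(360.8) − (0.902795)(0.600118)(2.4) + (0.430072)(214.3) = -169.69 m.
1° of latitude spans πR/180 = 111195 m, so Δφ = -169.69 / 111195 × 3600 = -5.494″.

Δφ = -5.5″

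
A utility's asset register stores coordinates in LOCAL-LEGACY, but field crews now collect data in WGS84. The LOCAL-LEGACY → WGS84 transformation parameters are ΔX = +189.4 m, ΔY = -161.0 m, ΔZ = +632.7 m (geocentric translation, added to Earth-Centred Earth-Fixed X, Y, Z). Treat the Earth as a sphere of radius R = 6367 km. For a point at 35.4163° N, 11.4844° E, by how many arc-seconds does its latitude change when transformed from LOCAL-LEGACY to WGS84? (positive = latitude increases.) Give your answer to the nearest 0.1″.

sin φ = 0.579513, cos φ = 0.814963, sin λ = 0.199101, cos λ = 0.979979.
North component: ΔN = −sin φ cos λ·ΔX − sin φ sin λ·ΔY + cos φ·ΔZ = −(0.579513)(0.979979)(189.4) − (0.579513)(0.199101)(-161.0) + (0.814963)(632.7) = 426.64 m.
1° of latitude spans πR/180 = 111125 m, so Δφ = 426.64 / 111125 × 3600 = 13.821″.

Δφ = 13.8″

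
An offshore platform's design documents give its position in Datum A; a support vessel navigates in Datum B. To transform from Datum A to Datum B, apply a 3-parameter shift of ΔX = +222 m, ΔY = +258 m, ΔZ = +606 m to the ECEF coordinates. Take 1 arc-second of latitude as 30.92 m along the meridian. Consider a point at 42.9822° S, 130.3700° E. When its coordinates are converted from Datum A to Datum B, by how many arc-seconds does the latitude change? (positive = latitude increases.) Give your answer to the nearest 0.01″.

Δφ = 15.50″

sin φ = -0.681771, cos φ = 0.731566, sin λ = 0.761878, cos λ = -0.647721.
North component: ΔN = −sin φ cos λ·ΔX − sin φ sin λ·ΔY + cos φ·ΔZ = −(-0.681771)(-0.647721)(222) − (-0.681771)(0.761878)(258) + (0.731566)(606) = 479.31 m.
1° of latitude spans 3600 × 30.92 = 111312 m, so Δφ = 479.31 / 111312 × 3600 = 15.501″.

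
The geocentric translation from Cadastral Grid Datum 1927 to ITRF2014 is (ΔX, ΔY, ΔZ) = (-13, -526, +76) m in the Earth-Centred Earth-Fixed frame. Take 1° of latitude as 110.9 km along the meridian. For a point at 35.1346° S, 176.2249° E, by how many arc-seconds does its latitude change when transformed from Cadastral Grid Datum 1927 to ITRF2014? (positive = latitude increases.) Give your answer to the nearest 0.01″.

Δφ = 1.61″

sin φ = -0.575499, cos φ = 0.817802, sin λ = 0.065840, cos λ = -0.997830.
North component: ΔN = −sin φ cos λ·ΔX − sin φ sin λ·ΔY + cos φ·ΔZ = −(-0.575499)(-0.997830)(-13) − (-0.575499)(0.065840)(-526) + (0.817802)(76) = 49.69 m.
1° of latitude spans 110900 m, so Δφ = 49.69 / 110900 × 3600 = 1.613″.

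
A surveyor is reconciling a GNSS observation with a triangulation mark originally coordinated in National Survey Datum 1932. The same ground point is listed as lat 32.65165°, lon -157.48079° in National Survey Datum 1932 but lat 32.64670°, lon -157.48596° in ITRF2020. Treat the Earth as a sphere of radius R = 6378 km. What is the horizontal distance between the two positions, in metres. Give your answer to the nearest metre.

734 m

Δφ = 32.64670° − 32.65165° = -0.00495°; Δλ = -157.48596° − -157.48079° = -0.00517°.
1° along a meridian = πR/180 = 111317 m.
ΔN = Δφ × 111317 = -551.0 m; ΔE = Δλ × 111317 × cos(32.65165°) = -0.00517 × 111317 × 0.841966 = -484.6 m.
Distance = √(ΔE² + ΔN²) = √((-484.6)² + (-551.0)²) = 733.8 m.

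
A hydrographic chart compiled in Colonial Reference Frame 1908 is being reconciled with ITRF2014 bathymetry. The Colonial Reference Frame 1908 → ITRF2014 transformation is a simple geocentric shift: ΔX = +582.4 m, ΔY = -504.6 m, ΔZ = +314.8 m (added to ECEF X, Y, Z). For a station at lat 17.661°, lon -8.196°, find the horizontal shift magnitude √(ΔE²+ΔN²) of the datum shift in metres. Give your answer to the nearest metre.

The local east axis at (φ, λ) is (−sin λ, cos λ, 0), so ΔE = −sin(-8.196°)·582.4 + cos(-8.196°)·(-504.6) = -416.42 m.
The local north axis is (−sin φ cos λ, −sin φ sin λ, cos φ), giving ΔN = -174.886 − 21.824 + 299.963 = 103.25 m.
Horizontal magnitude = √(ΔE² + ΔN²) = √((-416.42)² + 103.25²) = 429.03 m.

429 m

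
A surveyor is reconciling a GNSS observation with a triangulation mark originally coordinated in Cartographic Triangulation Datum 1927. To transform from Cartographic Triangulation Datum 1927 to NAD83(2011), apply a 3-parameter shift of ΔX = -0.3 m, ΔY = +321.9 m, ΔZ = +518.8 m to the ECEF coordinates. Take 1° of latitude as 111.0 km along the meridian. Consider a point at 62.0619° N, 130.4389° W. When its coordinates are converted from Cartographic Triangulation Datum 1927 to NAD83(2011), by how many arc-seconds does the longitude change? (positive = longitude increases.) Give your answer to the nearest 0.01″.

Δλ = -14.47″

sin φ = 0.883454, cos φ = 0.468517, sin λ = -0.761098, cos λ = -0.648637.
East component: ΔE = −sin λ·ΔX + cos λ·ΔY = −(-0.761098)(-0.3) + (-0.648637)(321.9) = -209.02 m.
1° of latitude spans 111000 m; at latitude φ, 1° of longitude spans that × cos φ = 52005.4 m, so Δλ = -209.02 / 52005.4 × 3600 = -14.469″.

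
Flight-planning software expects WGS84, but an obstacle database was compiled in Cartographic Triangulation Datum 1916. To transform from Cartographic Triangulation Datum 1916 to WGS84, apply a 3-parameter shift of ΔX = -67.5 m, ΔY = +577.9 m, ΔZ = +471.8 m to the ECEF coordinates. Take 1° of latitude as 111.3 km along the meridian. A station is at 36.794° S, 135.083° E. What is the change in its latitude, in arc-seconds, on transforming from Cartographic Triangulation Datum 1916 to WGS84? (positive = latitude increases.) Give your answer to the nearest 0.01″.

sin φ = -0.598940, cos φ = 0.800794, sin λ = 0.706082, cos λ = -0.708130.
North component: ΔN = −sin φ cos λ·ΔX − sin φ sin λ·ΔY + cos φ·ΔZ = −(-0.598940)(-0.708130)(-67.5) − (-0.598940)(0.706082)(577.9) + (0.800794)(471.8) = 650.84 m.
1° of latitude spans 111300 m, so Δφ = 650.84 / 111300 × 3600 = 21.051″.

Δφ = 21.05″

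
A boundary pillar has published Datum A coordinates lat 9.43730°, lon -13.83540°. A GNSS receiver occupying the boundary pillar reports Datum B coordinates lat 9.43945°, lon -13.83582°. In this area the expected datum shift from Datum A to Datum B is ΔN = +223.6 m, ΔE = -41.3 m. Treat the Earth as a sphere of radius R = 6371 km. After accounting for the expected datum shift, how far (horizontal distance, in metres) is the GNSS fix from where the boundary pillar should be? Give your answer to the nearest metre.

Observed coordinate differences: Δφ = +0.00215°, Δλ = -0.00042°.
Converting to metres (1° lat = 111195 m, cos φ = 0.986466): observed ΔN = 239.1 m, observed ΔE = -46.1 m.
Subtracting the expected shift leaves a residual of 239.1 − (223.6) = 15.5 m north and -46.1 − (-41.3) = -4.8 m east.
Residual distance = √(15.5² + (-4.8)²) = 16.2 m.

16 m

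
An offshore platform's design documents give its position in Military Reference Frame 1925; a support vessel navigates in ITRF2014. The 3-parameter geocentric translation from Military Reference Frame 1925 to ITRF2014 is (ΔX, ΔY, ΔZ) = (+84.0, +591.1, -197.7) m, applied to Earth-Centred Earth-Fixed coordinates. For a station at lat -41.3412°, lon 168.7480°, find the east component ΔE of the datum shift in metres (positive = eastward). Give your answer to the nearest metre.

ΔE = -596 m

The local east axis at (φ, λ) is (−sin λ, cos λ, 0), so ΔE = −sin(168.7480°)·84.0 + cos(168.7480°)·591.1 = -596.13 m.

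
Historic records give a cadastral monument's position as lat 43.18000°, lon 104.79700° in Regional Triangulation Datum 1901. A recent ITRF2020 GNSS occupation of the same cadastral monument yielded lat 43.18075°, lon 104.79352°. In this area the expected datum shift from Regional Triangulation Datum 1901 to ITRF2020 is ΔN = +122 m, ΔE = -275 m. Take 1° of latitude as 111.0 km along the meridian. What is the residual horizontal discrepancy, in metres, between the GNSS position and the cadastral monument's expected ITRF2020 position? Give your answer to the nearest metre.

Observed coordinate differences: Δφ = +0.00075°, Δλ = -0.00348°.
Converting to metres (1° lat = 111000 m, cos φ = 0.729208): observed ΔN = 83.3 m, observed ΔE = -281.7 m.
Subtracting the expected shift leaves a residual of 83.3 − (122) = -38.7 m north and -281.7 − (-275) = -6.7 m east.
Residual distance = √((-38.7)² + (-6.7)²) = 39.3 m.

39 m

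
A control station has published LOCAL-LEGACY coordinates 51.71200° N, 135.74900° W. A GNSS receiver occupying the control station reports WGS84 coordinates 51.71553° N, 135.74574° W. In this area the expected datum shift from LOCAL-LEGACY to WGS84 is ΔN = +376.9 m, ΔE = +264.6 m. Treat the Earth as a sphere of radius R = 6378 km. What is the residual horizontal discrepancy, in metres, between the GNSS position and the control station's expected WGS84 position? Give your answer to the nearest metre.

Observed coordinate differences: Δφ = +0.00353°, Δλ = +0.00326°.
Converting to metres (1° lat = 111317 m, cos φ = 0.619615): observed ΔN = 392.9 m, observed ΔE = 224.9 m.
Subtracting the expected shift leaves a residual of 392.9 − (376.9) = 16.0 m north and 224.9 − (264.6) = -39.7 m east.
Residual distance = √(16.0² + (-39.7)²) = 42.9 m.

43 m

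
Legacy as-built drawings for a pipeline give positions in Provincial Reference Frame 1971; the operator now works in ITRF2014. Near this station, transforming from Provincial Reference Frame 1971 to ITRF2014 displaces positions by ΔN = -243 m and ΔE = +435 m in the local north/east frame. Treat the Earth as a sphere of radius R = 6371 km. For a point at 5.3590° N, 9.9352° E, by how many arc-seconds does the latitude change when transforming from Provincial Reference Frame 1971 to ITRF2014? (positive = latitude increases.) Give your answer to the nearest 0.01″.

Δφ = -7.87″

On a sphere of radius R, 1 rad of latitude = R, so Δφ = ΔN / R = -243.0 / 6371000 = -3.8142e-05 rad = -7.867″.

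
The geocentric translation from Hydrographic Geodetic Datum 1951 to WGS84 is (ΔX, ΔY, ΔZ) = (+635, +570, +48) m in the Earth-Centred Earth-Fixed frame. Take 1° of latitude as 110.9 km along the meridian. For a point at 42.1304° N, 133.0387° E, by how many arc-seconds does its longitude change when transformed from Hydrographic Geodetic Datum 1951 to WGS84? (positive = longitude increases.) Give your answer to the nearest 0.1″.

Δλ = -37.3″

sin φ = 0.670820, cos φ = 0.741620, sin λ = 0.730893, cos λ = -0.682492.
East component: ΔE = −sin λ·ΔX + cos λ·ΔY = −(0.730893)(635) + (-0.682492)(570) = -853.14 m.
1° of latitude spans 110900 m; at latitude φ, 1° of longitude spans that × cos φ = 82245.7 m, so Δλ = -853.14 / 82245.7 × 3600 = -37.343″.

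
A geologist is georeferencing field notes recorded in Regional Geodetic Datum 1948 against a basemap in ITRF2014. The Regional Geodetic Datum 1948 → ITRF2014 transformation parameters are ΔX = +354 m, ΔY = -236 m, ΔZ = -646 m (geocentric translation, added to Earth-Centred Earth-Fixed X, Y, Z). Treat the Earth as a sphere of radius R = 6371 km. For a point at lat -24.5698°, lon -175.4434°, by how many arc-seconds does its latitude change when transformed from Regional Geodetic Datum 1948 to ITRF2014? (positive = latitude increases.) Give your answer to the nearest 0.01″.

sin φ = -0.415801, cos φ = 0.909455, sin λ = -0.079444, cos λ = -0.996839.
North component: ΔN = −sin φ cos λ·ΔX − sin φ sin λ·ΔY + cos φ·ΔZ = −(-0.415801)(-0.996839)(354) − (-0.415801)(-0.079444)(-236) + (0.909455)(-646) = -726.44 m.
1° of latitude spans πR/180 = 111195 m, so Δφ = -726.44 / 111195 × 3600 = -23.519″.

Δφ = -23.52″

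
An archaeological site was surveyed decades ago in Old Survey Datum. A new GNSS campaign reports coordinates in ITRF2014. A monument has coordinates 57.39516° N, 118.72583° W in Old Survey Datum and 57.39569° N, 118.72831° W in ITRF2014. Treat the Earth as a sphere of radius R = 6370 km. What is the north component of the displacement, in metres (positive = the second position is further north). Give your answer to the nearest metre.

ΔN = 59 m

Δφ = 57.39569° − 57.39516° = +0.00053°; Δλ = -118.72831° − -118.72583° = -0.00248°.
1° along a meridian = πR/180 = 111177 m.
ΔN = Δφ × 111177 = 58.9 m; ΔE = Δλ × 111177 × cos(57.39516°) = -0.00248 × 111177 × 0.538842 = -148.6 m.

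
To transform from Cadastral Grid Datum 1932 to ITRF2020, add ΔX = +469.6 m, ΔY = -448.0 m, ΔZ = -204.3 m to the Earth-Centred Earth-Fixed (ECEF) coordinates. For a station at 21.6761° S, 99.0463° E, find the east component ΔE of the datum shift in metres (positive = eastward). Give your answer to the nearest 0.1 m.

At φ = -21.6761°, λ = 99.0463°: sin φ = -0.369359, cos φ = 0.929287, sin λ = 0.987562, cos λ = -0.157233.
ΔE = −sin λ·ΔX + cos λ·ΔY = −(0.987562)·(469.6) + (-0.157233)·(-448.0) = -393.32 m.

ΔE = -393.3 m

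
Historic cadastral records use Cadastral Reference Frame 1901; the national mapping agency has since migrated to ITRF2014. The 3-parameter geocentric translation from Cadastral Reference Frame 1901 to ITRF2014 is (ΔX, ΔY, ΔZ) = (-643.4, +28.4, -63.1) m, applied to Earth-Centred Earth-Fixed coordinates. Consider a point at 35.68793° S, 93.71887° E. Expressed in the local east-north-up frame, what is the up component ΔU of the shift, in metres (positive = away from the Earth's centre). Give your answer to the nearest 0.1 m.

The local up (radial) axis is (cos φ cos λ, cos φ sin λ, sin φ), giving ΔU = 33.895 + 23.018 + 36.811 = 93.72 m.

ΔU = 93.7 m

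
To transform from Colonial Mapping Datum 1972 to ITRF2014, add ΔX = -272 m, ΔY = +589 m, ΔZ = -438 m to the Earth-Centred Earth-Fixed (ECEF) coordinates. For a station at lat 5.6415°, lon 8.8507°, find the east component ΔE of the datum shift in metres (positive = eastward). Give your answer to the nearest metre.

The local east axis at (φ, λ) is (−sin λ, cos λ, 0), so ΔE = −sin(8.8507°)·(-272) + cos(8.8507°)·589 = 623.84 m.

ΔE = 624 m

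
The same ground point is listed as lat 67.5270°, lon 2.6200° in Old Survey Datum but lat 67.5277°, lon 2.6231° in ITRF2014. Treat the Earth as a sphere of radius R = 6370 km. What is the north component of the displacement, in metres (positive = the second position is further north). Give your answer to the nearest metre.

Δφ = 67.5277° − 67.5270° = +0.0007°; Δλ = 2.6231° − 2.6200° = +0.0031°.
1° along a meridian = πR/180 = 111177 m.
ΔN = Δφ × 111177 = 77.8 m; ΔE = Δλ × 111177 × cos(67.5270°) = +0.0031 × 111177 × 0.382248 = 131.7 m.

ΔN = 78 m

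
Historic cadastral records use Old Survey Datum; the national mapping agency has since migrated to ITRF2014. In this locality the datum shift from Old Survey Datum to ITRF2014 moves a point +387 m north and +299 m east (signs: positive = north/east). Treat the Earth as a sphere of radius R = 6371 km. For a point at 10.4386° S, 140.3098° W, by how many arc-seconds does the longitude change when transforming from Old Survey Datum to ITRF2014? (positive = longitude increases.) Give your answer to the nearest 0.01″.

Δλ = 9.84″

At latitude -10.4386°, cos φ = 0.983450.
One radian of longitude at latitude φ spans R cos φ, so Δλ = ΔE / (R cos φ) = 299.0 / (6371000 × 0.983450) = 4.7721e-05 rad = 9.843″.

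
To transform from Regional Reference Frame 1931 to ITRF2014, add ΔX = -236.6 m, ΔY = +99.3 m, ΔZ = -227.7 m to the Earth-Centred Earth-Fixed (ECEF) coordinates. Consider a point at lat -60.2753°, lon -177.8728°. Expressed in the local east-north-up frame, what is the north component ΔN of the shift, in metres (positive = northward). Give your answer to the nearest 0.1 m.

At φ = -60.2753°, λ = -177.8728°: sin φ = -0.868418, cos φ = 0.495833, sin λ = -0.037118, cos λ = -0.999311.
ΔN = −sin φ cos λ·ΔX − sin φ sin λ·ΔY + cos φ·ΔZ = −(-0.868418)(-0.999311)(-236.6) − (-0.868418)(-0.037118)(99.3) + (0.495833)(-227.7) = 89.22 m.

ΔN = 89.2 m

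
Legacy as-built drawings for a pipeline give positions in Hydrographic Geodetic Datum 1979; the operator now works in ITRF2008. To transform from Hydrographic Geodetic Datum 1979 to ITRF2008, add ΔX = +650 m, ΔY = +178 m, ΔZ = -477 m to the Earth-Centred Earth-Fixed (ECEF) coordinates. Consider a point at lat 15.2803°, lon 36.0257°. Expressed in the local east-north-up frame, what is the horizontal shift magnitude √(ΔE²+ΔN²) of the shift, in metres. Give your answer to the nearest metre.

At φ = 15.2803°, λ = 36.0257°: sin φ = 0.263541, cos φ = 0.964648, sin λ = 0.588148, cos λ = 0.808753.
ΔE = −sin λ·ΔX + cos λ·ΔY = −(0.588148)·(650) + (0.808753)·(178) = -238.34 m.
ΔN = −sin φ cos λ·ΔX − sin φ sin λ·ΔY + cos φ·ΔZ = −(0.263541)(0.808753)(650) − (0.263541)(0.588148)(178) + (0.964648)(-477) = -626.27 m.
Horizontal magnitude = √(ΔE² + ΔN²) = √((-238.34)² + (-626.27)²) = 670.09 m.

670 m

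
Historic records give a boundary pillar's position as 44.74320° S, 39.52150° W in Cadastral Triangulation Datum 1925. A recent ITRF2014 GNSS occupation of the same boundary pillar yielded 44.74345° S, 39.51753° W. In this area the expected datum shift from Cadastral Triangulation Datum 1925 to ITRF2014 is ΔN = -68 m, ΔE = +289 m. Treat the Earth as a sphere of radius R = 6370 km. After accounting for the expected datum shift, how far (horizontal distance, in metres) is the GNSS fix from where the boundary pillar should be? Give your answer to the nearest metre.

47 m

Observed coordinate differences: Δφ = -0.00025°, Δλ = +0.00397°.
Converting to metres (1° lat = 111177 m, cos φ = 0.710269): observed ΔN = -27.8 m, observed ΔE = 313.5 m.
Subtracting the expected shift leaves a residual of -27.8 − (-68) = 40.2 m north and 313.5 − (289) = 24.5 m east.
Residual distance = √(40.2² + 24.5²) = 47.1 m.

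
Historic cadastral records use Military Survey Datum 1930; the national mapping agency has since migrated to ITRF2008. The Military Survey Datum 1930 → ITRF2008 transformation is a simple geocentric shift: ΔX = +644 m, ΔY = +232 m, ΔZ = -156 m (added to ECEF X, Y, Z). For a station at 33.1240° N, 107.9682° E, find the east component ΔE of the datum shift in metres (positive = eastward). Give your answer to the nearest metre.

ΔE = -684 m

At φ = 33.1240°, λ = 107.9682°: sin φ = 0.546453, cos φ = 0.837490, sin λ = 0.951228, cos λ = -0.308489.
ΔE = −sin λ·ΔX + cos λ·ΔY = −(0.951228)·(644) + (-0.308489)·(232) = -684.16 m.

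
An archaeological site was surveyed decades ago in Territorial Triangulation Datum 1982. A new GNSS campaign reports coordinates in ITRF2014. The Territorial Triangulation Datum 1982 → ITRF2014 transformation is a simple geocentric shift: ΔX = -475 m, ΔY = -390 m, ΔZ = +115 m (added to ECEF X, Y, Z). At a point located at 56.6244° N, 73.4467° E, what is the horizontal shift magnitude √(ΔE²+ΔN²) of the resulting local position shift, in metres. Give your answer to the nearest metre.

At φ = 56.6244°, λ = 73.4467°: sin φ = 0.835082, cos φ = 0.550125, sin λ = 0.958555, cos λ = 0.284907.
ΔE = −sin λ·ΔX + cos λ·ΔY = −(0.958555)·(-475) + (0.284907)·(-390) = 344.20 m.
ΔN = −sin φ cos λ·ΔX − sin φ sin λ·ΔY + cos φ·ΔZ = −(0.835082)(0.284907)(-475) − (0.835082)(0.958555)(-390) + (0.550125)(115) = 488.46 m.
Horizontal magnitude = √(ΔE² + ΔN²) = √(344.20² + 488.46²) = 597.55 m.

598 m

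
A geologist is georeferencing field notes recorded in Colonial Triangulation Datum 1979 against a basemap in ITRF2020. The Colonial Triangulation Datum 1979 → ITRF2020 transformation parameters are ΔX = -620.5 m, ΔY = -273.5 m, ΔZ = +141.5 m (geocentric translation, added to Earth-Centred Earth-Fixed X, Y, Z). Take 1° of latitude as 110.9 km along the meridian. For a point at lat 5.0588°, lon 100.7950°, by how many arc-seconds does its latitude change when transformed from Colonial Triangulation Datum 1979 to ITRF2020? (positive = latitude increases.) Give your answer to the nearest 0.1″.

Δφ = 5.0″

sin φ = 0.088178, cos φ = 0.996105, sin λ = 0.982304, cos λ = -0.187296.
North component: ΔN = −sin φ cos λ·ΔX − sin φ sin λ·ΔY + cos φ·ΔZ = −(0.088178)(-0.187296)(-620.5) − (0.088178)(0.982304)(-273.5) + (0.996105)(141.5) = 154.39 m.
1° of latitude spans 110900 m, so Δφ = 154.39 / 110900 × 3600 = 5.012″.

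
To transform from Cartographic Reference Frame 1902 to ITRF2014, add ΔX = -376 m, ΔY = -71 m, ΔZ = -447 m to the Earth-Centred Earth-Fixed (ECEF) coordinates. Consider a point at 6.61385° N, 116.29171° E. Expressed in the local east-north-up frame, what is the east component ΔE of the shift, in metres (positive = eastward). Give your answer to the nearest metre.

ΔE = 369 m

At φ = 6.61385°, λ = 116.29171°: sin φ = 0.115177, cos φ = 0.993345, sin λ = 0.896551, cos λ = -0.442941.
ΔE = −sin λ·ΔX + cos λ·ΔY = −(0.896551)·(-376) + (-0.442941)·(-71) = 368.55 m.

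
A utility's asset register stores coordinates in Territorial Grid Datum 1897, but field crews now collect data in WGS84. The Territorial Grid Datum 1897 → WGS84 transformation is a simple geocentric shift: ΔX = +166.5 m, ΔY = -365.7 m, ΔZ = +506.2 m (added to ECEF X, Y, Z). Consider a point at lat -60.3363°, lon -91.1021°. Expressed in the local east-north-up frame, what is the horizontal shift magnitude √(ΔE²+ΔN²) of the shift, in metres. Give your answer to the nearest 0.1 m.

591.5 m

The local east axis at (φ, λ) is (−sin λ, cos λ, 0), so ΔE = −sin(-91.1021°)·166.5 + cos(-91.1021°)·(-365.7) = 173.50 m.
The local north axis is (−sin φ cos λ, −sin φ sin λ, cos φ), giving ΔN = -2.783 + 317.714 + 250.523 = 565.45 m.
Horizontal magnitude = √(ΔE² + ΔN²) = √(173.50² + 565.45²) = 591.47 m.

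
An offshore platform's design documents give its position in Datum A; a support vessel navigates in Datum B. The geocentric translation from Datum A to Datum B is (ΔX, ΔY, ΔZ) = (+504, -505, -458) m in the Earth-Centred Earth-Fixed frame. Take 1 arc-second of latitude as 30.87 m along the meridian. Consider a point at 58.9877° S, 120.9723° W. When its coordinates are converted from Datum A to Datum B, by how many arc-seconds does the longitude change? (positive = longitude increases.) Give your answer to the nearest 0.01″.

sin φ = -0.857057, cos φ = 0.515222, sin λ = -0.857416, cos λ = -0.514624.
East component: ΔE = −sin λ·ΔX + cos λ·ΔY = −(-0.857416)(504) + (-0.514624)(-505) = 692.02 m.
1° of latitude spans 3600 × 30.87 = 111132 m; at latitude φ, 1° of longitude spans that × cos φ = 57257.7 m, so Δλ = 692.02 / 57257.7 × 3600 = 43.510″.

Δλ = 43.51″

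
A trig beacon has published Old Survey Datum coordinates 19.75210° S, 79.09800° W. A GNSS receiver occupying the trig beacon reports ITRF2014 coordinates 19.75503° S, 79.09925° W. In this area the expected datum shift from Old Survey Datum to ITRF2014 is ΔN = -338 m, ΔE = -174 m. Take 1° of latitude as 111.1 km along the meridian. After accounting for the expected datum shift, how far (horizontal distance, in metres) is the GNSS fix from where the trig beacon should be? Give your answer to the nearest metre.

Observed coordinate differences: Δφ = -0.00293°, Δλ = -0.00125°.
Converting to metres (1° lat = 111100 m, cos φ = 0.941164): observed ΔN = -325.5 m, observed ΔE = -130.7 m.
Subtracting the expected shift leaves a residual of -325.5 − (-338) = 12.5 m north and -130.7 − (-174) = 43.3 m east.
Residual distance = √(12.5² + 43.3²) = 45.1 m.

45 m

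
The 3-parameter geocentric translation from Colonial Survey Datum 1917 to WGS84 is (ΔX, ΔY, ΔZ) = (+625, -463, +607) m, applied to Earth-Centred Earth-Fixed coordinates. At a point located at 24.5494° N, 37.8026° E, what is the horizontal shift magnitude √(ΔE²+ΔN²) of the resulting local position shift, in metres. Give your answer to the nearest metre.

881 m

The local east axis at (φ, λ) is (−sin λ, cos λ, 0), so ΔE = −sin(37.8026°)·625 + cos(37.8026°)·(-463) = -748.92 m.
The local north axis is (−sin φ cos λ, −sin φ sin λ, cos φ), giving ΔN = -205.175 + 117.909 + 552.129 = 464.86 m.
Horizontal magnitude = √(ΔE² + ΔN²) = √((-748.92)² + 464.86²) = 881.46 m.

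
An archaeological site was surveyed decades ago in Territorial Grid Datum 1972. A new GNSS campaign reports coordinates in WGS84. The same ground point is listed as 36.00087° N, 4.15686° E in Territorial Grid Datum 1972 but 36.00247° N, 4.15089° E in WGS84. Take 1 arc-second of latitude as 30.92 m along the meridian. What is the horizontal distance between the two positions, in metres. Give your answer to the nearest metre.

566 m

Δφ = 36.00247° − 36.00087° = +0.00160°; Δλ = 4.15089° − 4.15686° = -0.00597°.
1° of latitude = 3600 × 30.92 = 111312 m.
ΔN = Δφ × 111312 = 178.1 m; ΔE = Δλ × 111312 × cos(36.00087°) = -0.00597 × 111312 × 0.809008 = -537.6 m.
Distance = √(ΔE² + ΔN²) = √((-537.6)² + 178.1²) = 566.3 m.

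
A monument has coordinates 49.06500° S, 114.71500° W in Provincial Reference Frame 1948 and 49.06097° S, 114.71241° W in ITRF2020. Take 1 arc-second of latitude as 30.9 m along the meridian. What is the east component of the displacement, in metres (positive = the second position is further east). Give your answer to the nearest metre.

Δφ = -49.06097° − -49.06500° = +0.00403°; Δλ = -114.71241° − -114.71500° = +0.00259°.
1° of latitude = 3600 × 30.90 = 111240 m.
ΔN = Δφ × 111240 = 448.3 m; ΔE = Δλ × 111240 × cos(-49.06500°) = +0.00259 × 111240 × 0.655202 = 188.8 m.

ΔE = 189 m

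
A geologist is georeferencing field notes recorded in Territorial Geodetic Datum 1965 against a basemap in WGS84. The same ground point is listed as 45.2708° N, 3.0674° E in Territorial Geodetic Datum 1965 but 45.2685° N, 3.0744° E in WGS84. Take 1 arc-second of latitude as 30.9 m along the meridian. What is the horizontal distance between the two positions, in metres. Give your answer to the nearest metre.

605 m

Δφ = 45.2685° − 45.2708° = -0.0023°; Δλ = 3.0744° − 3.0674° = +0.0070°.
1° of latitude = 3600 × 30.90 = 111240 m.
ΔN = Δφ × 111240 = -255.9 m; ΔE = Δλ × 111240 × cos(45.2708°) = +0.0070 × 111240 × 0.703757 = 548.0 m.
Distance = √(ΔE² + ΔN²) = √(548.0² + (-255.9)²) = 604.8 m.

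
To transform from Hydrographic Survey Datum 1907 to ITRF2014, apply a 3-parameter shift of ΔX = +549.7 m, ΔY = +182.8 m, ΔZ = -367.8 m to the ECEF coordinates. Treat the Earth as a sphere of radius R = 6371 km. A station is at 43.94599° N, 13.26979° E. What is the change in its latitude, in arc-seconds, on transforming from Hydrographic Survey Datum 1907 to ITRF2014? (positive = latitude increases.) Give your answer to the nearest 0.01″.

sin φ = 0.693980, cos φ = 0.719994, sin λ = 0.229537, cos λ = 0.973300.
North component: ΔN = −sin φ cos λ·ΔX − sin φ sin λ·ΔY + cos φ·ΔZ = −(0.693980)(0.973300)(549.7) − (0.693980)(0.229537)(182.8) + (0.719994)(-367.8) = -665.23 m.
1° of latitude spans πR/180 = 111195 m, so Δφ = -665.23 / 111195 × 3600 = -21.537″.

Δφ = -21.54″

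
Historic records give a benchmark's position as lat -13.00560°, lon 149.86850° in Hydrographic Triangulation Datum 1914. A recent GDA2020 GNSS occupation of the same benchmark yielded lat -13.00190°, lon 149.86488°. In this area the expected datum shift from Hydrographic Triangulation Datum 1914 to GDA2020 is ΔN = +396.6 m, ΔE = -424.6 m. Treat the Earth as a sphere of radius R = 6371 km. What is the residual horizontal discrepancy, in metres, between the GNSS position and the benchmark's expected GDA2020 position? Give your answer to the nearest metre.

Observed coordinate differences: Δφ = +0.00370°, Δλ = -0.00362°.
Converting to metres (1° lat = 111195 m, cos φ = 0.974348): observed ΔN = 411.4 m, observed ΔE = -392.2 m.
Subtracting the expected shift leaves a residual of 411.4 − (396.6) = 14.8 m north and -392.2 − (-424.6) = 32.4 m east.
Residual distance = √(14.8² + 32.4²) = 35.6 m.

36 m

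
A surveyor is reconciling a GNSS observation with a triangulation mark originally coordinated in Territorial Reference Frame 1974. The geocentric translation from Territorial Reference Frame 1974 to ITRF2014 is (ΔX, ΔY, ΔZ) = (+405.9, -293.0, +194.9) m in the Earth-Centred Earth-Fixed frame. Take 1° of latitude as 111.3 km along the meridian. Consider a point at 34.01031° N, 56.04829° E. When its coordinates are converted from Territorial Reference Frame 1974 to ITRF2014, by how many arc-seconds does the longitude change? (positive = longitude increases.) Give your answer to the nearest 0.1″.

sin φ = 0.559342, cos φ = 0.828937, sin λ = 0.829509, cos λ = 0.558494.
East component: ΔE = −sin λ·ΔX + cos λ·ΔY = −(0.829509)(405.9) + (0.558494)(-293.0) = -500.34 m.
1° of latitude spans 111300 m; at latitude φ, 1° of longitude spans that × cos φ = 92260.7 m, so Δλ = -500.34 / 92260.7 × 3600 = -19.523″.

Δλ = -19.5″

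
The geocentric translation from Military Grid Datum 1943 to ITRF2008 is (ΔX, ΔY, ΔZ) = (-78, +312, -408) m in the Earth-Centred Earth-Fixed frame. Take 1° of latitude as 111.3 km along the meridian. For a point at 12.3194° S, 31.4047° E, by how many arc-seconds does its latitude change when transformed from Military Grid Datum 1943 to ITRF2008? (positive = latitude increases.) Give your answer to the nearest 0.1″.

sin φ = -0.213361, cos φ = 0.976973, sin λ = 0.521080, cos λ = 0.853508.
North component: ΔN = −sin φ cos λ·ΔX − sin φ sin λ·ΔY + cos φ·ΔZ = −(-0.213361)(0.853508)(-78) − (-0.213361)(0.521080)(312) + (0.976973)(-408) = -378.12 m.
1° of latitude spans 111300 m, so Δφ = -378.12 / 111300 × 3600 = -12.230″.

Δφ = -12.2″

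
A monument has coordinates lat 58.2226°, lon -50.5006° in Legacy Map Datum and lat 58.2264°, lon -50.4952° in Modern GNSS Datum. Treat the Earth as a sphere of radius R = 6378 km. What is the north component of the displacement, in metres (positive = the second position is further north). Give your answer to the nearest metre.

ΔN = 423 m

Δφ = 58.2264° − 58.2226° = +0.0038°; Δλ = -50.4952° − -50.5006° = +0.0054°.
1° along a meridian = πR/180 = 111317 m.
ΔN = Δφ × 111317 = 423.0 m; ΔE = Δλ × 111317 × cos(58.2226°) = +0.0054 × 111317 × 0.526621 = 316.6 m.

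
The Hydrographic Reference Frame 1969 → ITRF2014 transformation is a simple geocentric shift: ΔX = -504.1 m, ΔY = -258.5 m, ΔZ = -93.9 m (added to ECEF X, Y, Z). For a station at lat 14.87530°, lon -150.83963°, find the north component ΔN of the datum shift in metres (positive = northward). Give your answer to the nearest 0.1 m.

ΔN = -236.1 m

The local north axis is (−sin φ cos λ, −sin φ sin λ, cos φ), giving ΔN = -113.009 − 32.335 − 90.753 = -236.10 m.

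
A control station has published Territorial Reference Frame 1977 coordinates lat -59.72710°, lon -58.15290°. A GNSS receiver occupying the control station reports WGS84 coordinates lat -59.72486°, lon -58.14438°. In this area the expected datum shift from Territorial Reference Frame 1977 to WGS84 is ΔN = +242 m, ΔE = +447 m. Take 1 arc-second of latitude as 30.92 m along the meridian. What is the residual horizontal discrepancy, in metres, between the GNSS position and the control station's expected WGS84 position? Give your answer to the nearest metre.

32 m

Observed coordinate differences: Δφ = +0.00224°, Δλ = +0.00852°.
Converting to metres (1° lat = 111312 m, cos φ = 0.504119): observed ΔN = 249.3 m, observed ΔE = 478.1 m.
Subtracting the expected shift leaves a residual of 249.3 − (242) = 7.3 m north and 478.1 − (447) = 31.1 m east.
Residual distance = √(7.3² + 31.1²) = 31.9 m.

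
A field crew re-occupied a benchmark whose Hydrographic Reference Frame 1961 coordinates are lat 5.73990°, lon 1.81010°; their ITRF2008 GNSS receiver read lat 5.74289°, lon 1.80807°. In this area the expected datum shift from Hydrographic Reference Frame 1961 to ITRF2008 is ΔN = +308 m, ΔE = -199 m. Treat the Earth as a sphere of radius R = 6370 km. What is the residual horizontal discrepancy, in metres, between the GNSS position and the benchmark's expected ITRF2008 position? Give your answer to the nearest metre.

35 m

Observed coordinate differences: Δφ = +0.00299°, Δλ = -0.00203°.
Converting to metres (1° lat = 111177 m, cos φ = 0.994986): observed ΔN = 332.4 m, observed ΔE = -224.6 m.
Subtracting the expected shift leaves a residual of 332.4 − (308) = 24.4 m north and -224.6 − (-199) = -25.6 m east.
Residual distance = √(24.4² + (-25.6)²) = 35.3 m.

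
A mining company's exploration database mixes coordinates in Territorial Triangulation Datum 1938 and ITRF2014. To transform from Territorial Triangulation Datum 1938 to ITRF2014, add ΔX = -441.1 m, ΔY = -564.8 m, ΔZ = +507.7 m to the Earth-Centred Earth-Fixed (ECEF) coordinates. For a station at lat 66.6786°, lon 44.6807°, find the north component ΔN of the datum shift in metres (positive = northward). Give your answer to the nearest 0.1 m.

The local north axis is (−sin φ cos λ, −sin φ sin λ, cos φ), giving ΔN = 288.013 + 364.695 + 200.993 = 853.70 m.

ΔN = 853.7 m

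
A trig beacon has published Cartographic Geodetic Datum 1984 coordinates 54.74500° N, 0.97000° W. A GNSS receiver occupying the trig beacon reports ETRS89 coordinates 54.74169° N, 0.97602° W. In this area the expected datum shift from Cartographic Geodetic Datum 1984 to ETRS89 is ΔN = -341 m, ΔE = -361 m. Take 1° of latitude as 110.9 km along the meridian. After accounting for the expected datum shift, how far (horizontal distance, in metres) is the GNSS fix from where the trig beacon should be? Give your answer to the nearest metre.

36 m

Observed coordinate differences: Δφ = -0.00331°, Δλ = -0.00602°.
Converting to metres (1° lat = 110900 m, cos φ = 0.577216): observed ΔN = -367.1 m, observed ΔE = -385.4 m.
Subtracting the expected shift leaves a residual of -367.1 − (-341) = -26.1 m north and -385.4 − (-361) = -24.4 m east.
Residual distance = √((-26.1)² + (-24.4)²) = 35.7 m.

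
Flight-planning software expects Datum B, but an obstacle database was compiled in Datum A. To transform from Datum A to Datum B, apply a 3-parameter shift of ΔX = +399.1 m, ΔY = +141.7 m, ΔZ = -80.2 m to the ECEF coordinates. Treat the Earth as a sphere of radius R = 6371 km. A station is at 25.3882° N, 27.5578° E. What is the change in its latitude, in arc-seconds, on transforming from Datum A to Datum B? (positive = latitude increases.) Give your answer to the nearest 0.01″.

sin φ = 0.428749, cos φ = 0.903424, sin λ = 0.462643, cos λ = 0.886545.
North component: ΔN = −sin φ cos λ·ΔX − sin φ sin λ·ΔY + cos φ·ΔZ = −(0.428749)(0.886545)(399.1) − (0.428749)(0.462643)(141.7) + (0.903424)(-80.2) = -252.26 m.
1° of latitude spans πR/180 = 111195 m, so Δφ = -252.26 / 111195 × 3600 = -8.167″.

Δφ = -8.17″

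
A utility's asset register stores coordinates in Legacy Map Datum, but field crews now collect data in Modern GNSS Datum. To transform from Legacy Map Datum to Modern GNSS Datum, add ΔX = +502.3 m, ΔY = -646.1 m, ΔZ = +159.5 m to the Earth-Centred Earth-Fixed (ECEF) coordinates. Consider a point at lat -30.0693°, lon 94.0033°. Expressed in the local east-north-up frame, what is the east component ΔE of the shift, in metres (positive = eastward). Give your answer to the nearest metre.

At φ = -30.0693°, λ = 94.0033°: sin φ = -0.501047, cos φ = 0.865420, sin λ = 0.997560, cos λ = -0.069814.
ΔE = −sin λ·ΔX + cos λ·ΔY = −(0.997560)·(502.3) + (-0.069814)·(-646.1) = -455.97 m.

ΔE = -456 m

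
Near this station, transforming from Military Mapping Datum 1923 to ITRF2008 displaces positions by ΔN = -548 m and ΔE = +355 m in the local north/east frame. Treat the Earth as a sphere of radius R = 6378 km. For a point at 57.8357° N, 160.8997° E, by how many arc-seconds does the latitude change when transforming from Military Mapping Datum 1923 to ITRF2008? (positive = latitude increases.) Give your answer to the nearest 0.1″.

On a sphere of radius R, 1 rad of latitude = R, so Δφ = ΔN / R = -548.0 / 6378000 = -8.5920e-05 rad = -17.722″.

Δφ = -17.7″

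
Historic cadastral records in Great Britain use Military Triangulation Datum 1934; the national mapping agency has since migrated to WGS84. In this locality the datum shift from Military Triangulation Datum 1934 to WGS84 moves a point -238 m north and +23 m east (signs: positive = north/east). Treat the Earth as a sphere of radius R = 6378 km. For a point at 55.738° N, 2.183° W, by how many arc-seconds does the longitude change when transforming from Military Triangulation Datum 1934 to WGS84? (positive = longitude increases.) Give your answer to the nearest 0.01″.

At latitude 55.738°, cos φ = 0.562978.
One radian of longitude at latitude φ spans R cos φ, so Δλ = ΔE / (R cos φ) = 23.0 / (6378000 × 0.562978) = 6.4055e-06 rad = 1.321″.

Δλ = 1.32″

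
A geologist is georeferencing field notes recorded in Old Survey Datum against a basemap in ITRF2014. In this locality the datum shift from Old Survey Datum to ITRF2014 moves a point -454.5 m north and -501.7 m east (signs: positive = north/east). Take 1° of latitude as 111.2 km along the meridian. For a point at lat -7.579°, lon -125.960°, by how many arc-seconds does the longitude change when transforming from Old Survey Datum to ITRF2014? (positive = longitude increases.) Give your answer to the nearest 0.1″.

At latitude -7.579°, cos φ = 0.991264.
1° of longitude at this latitude = 111.2 × cos φ = 110.23 km, so Δλ = -501.7 / 110228.6 = -0.0045515° = -16.385″.

Δλ = -16.4″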